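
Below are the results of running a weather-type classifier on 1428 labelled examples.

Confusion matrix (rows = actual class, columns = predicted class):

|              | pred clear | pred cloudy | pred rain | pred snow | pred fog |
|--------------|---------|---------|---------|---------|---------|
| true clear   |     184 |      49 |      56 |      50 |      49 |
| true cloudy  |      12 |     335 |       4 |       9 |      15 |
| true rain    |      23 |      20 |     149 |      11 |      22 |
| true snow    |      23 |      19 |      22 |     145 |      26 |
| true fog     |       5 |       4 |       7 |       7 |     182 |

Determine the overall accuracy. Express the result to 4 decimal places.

0.6968

Accuracy = trace / total = (184+335+149+145+182=995) / 1428 = 995/1428 = 0.6968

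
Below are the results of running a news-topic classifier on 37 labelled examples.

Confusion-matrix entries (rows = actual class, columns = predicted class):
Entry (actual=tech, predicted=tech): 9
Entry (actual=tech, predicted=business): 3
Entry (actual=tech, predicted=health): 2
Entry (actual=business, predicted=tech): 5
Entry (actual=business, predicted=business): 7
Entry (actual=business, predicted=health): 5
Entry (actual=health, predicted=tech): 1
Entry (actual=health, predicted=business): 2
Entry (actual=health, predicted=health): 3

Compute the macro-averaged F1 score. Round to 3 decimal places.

Per-class F1 score (2·TP/(2·TP+FP+FN)):
  tech: TP=9, FP=5+1=6, FN=3+2=5 → 18/29 = 0.6207
  business: TP=7, FP=3+2=5, FN=5+5=10 → 14/29 = 0.4828
  health: TP=3, FP=2+5=7, FN=1+2=3 → 6/16 = 0.3750
Macro-F1 score = mean = (0.6207 + 0.4828 + 0.3750) / 3 = 0.493

0.493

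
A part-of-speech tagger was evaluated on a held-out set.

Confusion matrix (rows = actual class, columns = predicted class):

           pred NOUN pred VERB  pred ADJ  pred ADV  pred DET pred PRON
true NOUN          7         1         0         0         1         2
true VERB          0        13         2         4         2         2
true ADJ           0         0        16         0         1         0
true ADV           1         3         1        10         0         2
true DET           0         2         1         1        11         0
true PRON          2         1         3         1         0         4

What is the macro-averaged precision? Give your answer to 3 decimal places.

Per-class precision (TP/(TP+FP)):
  NOUN: TP=7, FP=0+0+1+0+2=3 → 7/10 = 0.7000
  VERB: TP=13, FP=1+0+3+2+1=7 → 13/20 = 0.6500
  ADJ: TP=16, FP=0+2+1+1+3=7 → 16/23 = 0.6957
  ADV: TP=10, FP=0+4+0+1+1=6 → 10/16 = 0.6250
  DET: TP=11, FP=1+2+1+0+0=4 → 11/15 = 0.7333
  PRON: TP=4, FP=2+2+0+2+0=6 → 4/10 = 0.4000
Macro-precision = mean = (0.7000 + 0.6500 + 0.6957 + 0.6250 + 0.7333 + 0.4000) / 6 = 0.634

0.634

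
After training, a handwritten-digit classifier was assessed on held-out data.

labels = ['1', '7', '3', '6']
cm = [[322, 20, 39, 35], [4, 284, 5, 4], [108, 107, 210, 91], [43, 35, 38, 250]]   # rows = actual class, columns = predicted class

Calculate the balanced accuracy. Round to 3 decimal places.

Balanced accuracy = mean of per-class recall.
  1: recall = 322/416 = 0.7740
  7: recall = 284/297 = 0.9562
  3: recall = 210/516 = 0.4070
  6: recall = 250/366 = 0.6831
Mean = (0.7740 + 0.9562 + 0.4070 + 0.6831) / 4 = 0.705

0.705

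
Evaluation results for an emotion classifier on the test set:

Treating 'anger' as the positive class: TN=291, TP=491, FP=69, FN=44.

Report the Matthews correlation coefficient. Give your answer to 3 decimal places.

MCC = (TP·TN − FP·FN) / √((TP+FP)(TP+FN)(TN+FP)(TN+FN))
Numerator = 491·291 − 69·44 = 139845
Denominator = √(560·535·360·335) = √36131760000 = 190083.5606
MCC = 139845 / 190083.5606 = 0.736

0.736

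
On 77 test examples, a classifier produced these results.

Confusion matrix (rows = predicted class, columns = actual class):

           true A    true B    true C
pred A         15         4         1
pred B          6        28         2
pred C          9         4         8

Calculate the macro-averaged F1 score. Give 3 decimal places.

Per-class F1 score (2·TP/(2·TP+FP+FN)):
  A: TP=15, FP=4+1=5, FN=6+9=15 → 30/50 = 0.6000
  B: TP=28, FP=6+2=8, FN=4+4=8 → 56/72 = 0.7778
  C: TP=8, FP=9+4=13, FN=1+2=3 → 16/32 = 0.5000
Macro-F1 score = mean = (0.6000 + 0.7778 + 0.5000) / 3 = 0.626

0.626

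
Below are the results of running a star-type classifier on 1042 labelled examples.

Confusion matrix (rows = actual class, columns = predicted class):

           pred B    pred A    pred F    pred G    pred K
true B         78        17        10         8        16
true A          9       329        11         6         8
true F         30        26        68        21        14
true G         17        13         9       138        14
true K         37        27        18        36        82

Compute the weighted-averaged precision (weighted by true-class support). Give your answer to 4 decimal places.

0.6626

Per-class precision (TP/(TP+FP)):
  B: TP=78, FP=9+30+17+37=93 → 78/171 = 0.45614
  A: TP=329, FP=17+26+13+27=83 → 329/412 = 0.79854
  F: TP=68, FP=10+11+9+18=48 → 68/116 = 0.58621
  G: TP=138, FP=8+6+21+36=71 → 138/209 = 0.66029
  K: TP=82, FP=16+8+14+14=52 → 82/134 = 0.61194
Weighted-precision = Σ (supportᵢ/N)·precisionᵢ with N=1042: (129/1042)·0.45614 + (363/1042)·0.79854 + (159/1042)·0.58621 + (191/1042)·0.66029 + (200/1042)·0.61194 = 0.6626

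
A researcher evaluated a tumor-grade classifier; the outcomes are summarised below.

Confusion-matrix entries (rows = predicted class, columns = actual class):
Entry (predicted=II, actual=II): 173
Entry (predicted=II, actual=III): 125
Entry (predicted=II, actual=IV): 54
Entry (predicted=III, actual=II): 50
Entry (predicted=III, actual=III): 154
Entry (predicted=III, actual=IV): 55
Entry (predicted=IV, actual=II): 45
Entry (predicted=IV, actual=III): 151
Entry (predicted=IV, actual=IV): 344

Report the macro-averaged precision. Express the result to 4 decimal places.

Per-class precision (TP/(TP+FP)):
  II: TP=173, FP=125+54=179 → 173/352 = 0.49148
  III: TP=154, FP=50+55=105 → 154/259 = 0.59459
  IV: TP=344, FP=45+151=196 → 344/540 = 0.63704
Macro-precision = mean = (0.49148 + 0.59459 + 0.63704) / 3 = 0.5744

0.5744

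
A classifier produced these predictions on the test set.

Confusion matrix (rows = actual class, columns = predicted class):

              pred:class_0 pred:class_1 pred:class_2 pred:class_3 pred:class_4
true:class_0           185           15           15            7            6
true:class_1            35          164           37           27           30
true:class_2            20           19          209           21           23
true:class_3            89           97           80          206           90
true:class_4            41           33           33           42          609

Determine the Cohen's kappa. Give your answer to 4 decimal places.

0.5388

Observed agreement pₒ = trace/N = 1373/2133 = 0.64369
Expected agreement pₑ = Σ (rowᵢ·colᵢ)/N² = (228·370 + 293·328 + 292·374 + 562·303 + 758·758)/2133² = 0.22738
κ = (pₒ − pₑ)/(1 − pₑ) = (0.64369 − 0.22738)/(1 − 0.22738) = 0.5388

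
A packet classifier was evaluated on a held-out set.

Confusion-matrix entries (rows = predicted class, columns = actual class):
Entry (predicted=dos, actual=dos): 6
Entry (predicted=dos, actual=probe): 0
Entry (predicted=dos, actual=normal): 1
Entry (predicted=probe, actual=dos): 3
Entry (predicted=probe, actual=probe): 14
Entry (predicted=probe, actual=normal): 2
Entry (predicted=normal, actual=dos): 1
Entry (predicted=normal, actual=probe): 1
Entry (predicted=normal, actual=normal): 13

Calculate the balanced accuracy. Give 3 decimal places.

Balanced accuracy = mean of per-class recall.
  dos: recall = 6/10 = 0.6000
  probe: recall = 14/15 = 0.9333
  normal: recall = 13/16 = 0.8125
Mean = (0.6000 + 0.9333 + 0.8125) / 3 = 0.782

0.782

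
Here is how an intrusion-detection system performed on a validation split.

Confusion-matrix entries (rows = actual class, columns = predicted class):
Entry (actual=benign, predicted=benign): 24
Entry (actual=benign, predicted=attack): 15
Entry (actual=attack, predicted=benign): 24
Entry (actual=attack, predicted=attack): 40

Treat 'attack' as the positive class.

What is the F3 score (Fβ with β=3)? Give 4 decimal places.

Fβ = (1+β²)·TP / ((1+β²)·TP + β²·FN + FP), with β²=9
= 10·40 / (10·40 + 9·24 + 15) = 0.6339

0.6339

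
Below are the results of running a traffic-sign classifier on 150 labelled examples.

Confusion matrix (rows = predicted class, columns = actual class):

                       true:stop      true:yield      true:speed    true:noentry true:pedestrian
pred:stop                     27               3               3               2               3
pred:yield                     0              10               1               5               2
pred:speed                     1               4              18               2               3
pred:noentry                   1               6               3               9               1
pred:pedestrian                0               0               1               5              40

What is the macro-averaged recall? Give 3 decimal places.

Per-class recall (TP/(TP+FN)):
  stop: TP=27, FN=0+1+1+0=2 → 27/29 = 0.9310
  yield: TP=10, FN=3+4+6+0=13 → 10/23 = 0.4348
  speed: TP=18, FN=3+1+3+1=8 → 18/26 = 0.6923
  noentry: TP=9, FN=2+5+2+5=14 → 9/23 = 0.3913
  pedestrian: TP=40, FN=3+2+3+1=9 → 40/49 = 0.8163
Macro-recall = mean = (0.9310 + 0.4348 + 0.6923 + 0.3913 + 0.8163) / 5 = 0.653

0.653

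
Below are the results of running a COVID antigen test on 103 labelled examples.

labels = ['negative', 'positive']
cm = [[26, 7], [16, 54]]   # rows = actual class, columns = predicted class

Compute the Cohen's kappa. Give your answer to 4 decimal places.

Observed agreement pₒ = trace/N = 80/103 = 0.77670
Expected agreement pₑ = Σ (rowᵢ·colᵢ)/N² = (33·42 + 70·61)/103² = 0.53313
κ = (pₒ − pₑ)/(1 − pₑ) = (0.77670 − 0.53313)/(1 − 0.53313) = 0.5217

0.5217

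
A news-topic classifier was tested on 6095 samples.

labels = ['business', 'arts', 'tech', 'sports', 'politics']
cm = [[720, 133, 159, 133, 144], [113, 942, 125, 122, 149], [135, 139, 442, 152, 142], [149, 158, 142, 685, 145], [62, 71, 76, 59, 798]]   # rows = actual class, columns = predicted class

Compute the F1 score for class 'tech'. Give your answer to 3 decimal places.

F1 score = 2·TP/(2·TP+FP+FN).
tech: TP=442, FP=159+125+142+76=502, FN=135+139+152+142=568 → 884/1954 = 0.4524

0.452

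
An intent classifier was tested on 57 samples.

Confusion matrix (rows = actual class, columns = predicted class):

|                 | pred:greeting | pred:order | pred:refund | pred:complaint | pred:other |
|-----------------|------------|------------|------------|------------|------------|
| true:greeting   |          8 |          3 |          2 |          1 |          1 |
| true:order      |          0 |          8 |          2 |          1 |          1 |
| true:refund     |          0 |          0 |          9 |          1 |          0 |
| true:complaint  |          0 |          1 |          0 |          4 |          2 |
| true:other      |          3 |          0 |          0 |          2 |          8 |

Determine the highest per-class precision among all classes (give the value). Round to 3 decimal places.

0.727

Per-class precision (TP/(TP+FP)):
  greeting: TP=8, FP=0+0+0+3=3 → 8/11 = 0.7273
  order: TP=8, FP=3+0+1+0=4 → 8/12 = 0.6667
  refund: TP=9, FP=2+2+0+0=4 → 9/13 = 0.6923
  complaint: TP=4, FP=1+1+1+2=5 → 4/9 = 0.4444
  other: TP=8, FP=1+1+0+2=4 → 8/12 = 0.6667
Highest is class 'greeting' with precision = 0.727.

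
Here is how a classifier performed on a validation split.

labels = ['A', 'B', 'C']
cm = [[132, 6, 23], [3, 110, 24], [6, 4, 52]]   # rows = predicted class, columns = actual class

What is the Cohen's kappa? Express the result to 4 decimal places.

Observed agreement pₒ = trace/N = 294/360 = 0.81667
Expected agreement pₑ = Σ (rowᵢ·colᵢ)/N² = (141·161 + 120·137 + 99·62)/360² = 0.34938
κ = (pₒ − pₑ)/(1 − pₑ) = (0.81667 − 0.34938)/(1 − 0.34938) = 0.7182

0.7182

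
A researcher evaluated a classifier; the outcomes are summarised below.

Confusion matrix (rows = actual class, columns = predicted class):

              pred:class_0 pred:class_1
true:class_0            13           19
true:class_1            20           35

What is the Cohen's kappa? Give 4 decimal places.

0.0423

Observed agreement pₒ = trace/N = 48/87 = 0.55172
Expected agreement pₑ = Σ (rowᵢ·colᵢ)/N² = (32·33 + 55·54)/87² = 0.53191
κ = (pₒ − pₑ)/(1 − pₑ) = (0.55172 − 0.53191)/(1 − 0.53191) = 0.0423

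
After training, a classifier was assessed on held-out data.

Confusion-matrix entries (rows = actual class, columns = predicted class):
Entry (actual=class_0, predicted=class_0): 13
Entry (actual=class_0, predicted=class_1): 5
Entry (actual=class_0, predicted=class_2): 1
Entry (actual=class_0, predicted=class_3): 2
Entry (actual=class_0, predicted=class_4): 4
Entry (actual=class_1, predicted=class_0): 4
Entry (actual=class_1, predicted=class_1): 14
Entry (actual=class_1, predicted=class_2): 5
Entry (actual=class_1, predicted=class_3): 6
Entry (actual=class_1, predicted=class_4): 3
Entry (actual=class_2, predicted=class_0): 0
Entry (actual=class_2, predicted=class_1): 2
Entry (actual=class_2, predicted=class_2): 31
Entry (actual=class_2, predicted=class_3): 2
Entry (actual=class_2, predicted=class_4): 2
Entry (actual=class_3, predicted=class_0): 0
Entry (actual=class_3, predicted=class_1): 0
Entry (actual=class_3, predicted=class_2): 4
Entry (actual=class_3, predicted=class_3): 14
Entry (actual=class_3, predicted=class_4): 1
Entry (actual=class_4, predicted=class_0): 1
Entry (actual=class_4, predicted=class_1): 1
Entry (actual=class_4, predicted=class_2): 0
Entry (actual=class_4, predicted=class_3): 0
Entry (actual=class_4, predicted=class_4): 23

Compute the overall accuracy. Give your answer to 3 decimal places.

0.688

Accuracy = trace / total = (13+14+31+14+23=95) / 138 = 95/138 = 0.688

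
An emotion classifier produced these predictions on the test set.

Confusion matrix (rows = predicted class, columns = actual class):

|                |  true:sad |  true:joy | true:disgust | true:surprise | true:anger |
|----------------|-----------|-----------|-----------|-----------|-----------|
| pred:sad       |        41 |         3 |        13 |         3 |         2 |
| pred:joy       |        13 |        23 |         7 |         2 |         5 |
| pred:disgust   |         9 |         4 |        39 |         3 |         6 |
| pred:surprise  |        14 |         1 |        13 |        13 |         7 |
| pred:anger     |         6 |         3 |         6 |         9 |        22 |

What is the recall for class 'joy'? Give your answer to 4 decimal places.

One-vs-rest for 'joy': TP = diagonal; FP = other classes predicted 'joy'; FN = 'joy' predicted as other.
recall = TP/(TP+FN).
joy: TP=23, FN=3+4+1+3=11 → 23/34 = 0.67647

0.6765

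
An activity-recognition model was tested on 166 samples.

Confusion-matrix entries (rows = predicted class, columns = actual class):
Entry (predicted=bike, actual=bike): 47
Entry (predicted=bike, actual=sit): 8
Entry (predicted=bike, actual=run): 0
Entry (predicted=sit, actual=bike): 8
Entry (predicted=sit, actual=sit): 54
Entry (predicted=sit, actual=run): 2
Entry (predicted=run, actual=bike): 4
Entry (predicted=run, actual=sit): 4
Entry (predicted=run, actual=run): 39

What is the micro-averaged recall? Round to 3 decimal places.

Micro-averaging pools counts across classes: ΣTP=140, ΣFP=26, ΣFN=26.
Micro-recall = TP/(TP+FN) on pooled counts = 0.843 (equals overall accuracy in single-label multiclass).

0.843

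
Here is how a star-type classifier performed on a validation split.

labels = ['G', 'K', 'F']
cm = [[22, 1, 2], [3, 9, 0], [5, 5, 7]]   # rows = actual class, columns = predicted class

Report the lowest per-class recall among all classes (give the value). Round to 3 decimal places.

0.412

Per-class recall (TP/(TP+FN)):
  G: TP=22, FN=1+2=3 → 22/25 = 0.8800
  K: TP=9, FN=3+0=3 → 9/12 = 0.7500
  F: TP=7, FN=5+5=10 → 7/17 = 0.4118
Lowest is class 'F' with recall = 0.412.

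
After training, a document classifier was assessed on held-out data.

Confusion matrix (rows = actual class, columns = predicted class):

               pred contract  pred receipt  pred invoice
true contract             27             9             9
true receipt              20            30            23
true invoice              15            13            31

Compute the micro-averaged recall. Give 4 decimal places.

0.4972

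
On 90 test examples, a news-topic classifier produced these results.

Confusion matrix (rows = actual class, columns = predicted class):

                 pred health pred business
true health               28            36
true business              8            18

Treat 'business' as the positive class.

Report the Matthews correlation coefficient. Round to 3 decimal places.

0.120

MCC = (TP·TN − FP·FN) / √((TP+FP)(TP+FN)(TN+FP)(TN+FN))
Numerator = 18·28 − 36·8 = 216
Denominator = √(54·26·64·36) = √3234816 = 1798.5594
MCC = 216 / 1798.5594 = 0.120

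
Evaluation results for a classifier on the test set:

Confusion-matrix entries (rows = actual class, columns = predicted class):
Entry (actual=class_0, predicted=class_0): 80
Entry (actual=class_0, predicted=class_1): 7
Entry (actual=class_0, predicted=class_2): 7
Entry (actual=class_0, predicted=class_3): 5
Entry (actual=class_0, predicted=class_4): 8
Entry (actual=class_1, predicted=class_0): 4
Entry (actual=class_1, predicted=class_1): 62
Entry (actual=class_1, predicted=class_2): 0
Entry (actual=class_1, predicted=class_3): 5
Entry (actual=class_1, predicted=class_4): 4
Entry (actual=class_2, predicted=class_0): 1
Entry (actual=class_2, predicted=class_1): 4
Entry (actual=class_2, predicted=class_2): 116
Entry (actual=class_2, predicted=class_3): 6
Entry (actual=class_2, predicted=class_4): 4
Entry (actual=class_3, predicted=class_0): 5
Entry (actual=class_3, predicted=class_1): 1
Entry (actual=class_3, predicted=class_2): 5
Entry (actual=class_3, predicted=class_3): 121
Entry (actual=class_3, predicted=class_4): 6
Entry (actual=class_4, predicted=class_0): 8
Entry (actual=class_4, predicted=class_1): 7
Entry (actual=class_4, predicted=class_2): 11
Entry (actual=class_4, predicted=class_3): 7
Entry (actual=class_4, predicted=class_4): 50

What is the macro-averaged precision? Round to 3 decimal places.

0.790

Per-class precision (TP/(TP+FP)):
  class_0: TP=80, FP=4+1+5+8=18 → 80/98 = 0.8163
  class_1: TP=62, FP=7+4+1+7=19 → 62/81 = 0.7654
  class_2: TP=116, FP=7+0+5+11=23 → 116/139 = 0.8345
  class_3: TP=121, FP=5+5+6+7=23 → 121/144 = 0.8403
  class_4: TP=50, FP=8+4+4+6=22 → 50/72 = 0.6944
Macro-precision = mean = (0.8163 + 0.7654 + 0.8345 + 0.8403 + 0.6944) / 5 = 0.790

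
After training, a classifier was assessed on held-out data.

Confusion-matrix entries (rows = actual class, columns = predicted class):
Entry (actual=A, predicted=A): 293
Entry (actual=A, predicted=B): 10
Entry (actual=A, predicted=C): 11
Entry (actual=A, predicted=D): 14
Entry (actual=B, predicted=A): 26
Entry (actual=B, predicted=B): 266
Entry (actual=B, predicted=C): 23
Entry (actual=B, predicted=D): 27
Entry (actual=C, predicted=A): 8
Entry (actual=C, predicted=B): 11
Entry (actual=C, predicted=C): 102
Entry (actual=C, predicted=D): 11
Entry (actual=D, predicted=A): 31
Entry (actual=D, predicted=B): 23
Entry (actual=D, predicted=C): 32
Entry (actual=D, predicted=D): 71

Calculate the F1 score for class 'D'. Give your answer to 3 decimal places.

0.507

Take TP from the diagonal, FP from the rest of the 'D' prediction marginal, FN from the rest of the 'D' actual marginal.
F1 score = 2·TP/(2·TP+FP+FN).
D: TP=71, FP=14+27+11=52, FN=31+23+32=86 → 142/280 = 0.5071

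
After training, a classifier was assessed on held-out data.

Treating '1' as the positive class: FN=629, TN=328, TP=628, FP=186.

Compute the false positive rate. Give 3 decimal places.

FPR = FP/(FP+TN) = 186/(186+328) = 0.362

0.362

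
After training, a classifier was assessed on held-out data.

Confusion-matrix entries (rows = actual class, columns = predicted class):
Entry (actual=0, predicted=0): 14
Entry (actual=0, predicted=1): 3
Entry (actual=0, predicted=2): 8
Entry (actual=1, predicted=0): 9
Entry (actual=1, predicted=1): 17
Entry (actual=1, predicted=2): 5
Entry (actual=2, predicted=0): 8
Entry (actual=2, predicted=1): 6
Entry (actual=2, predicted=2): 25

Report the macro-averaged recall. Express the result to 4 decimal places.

0.5831

Per-class recall (TP/(TP+FN)):
  0: TP=14, FN=3+8=11 → 14/25 = 0.56000
  1: TP=17, FN=9+5=14 → 17/31 = 0.54839
  2: TP=25, FN=8+6=14 → 25/39 = 0.64103
Macro-recall = mean = (0.56000 + 0.54839 + 0.64103) / 3 = 0.5831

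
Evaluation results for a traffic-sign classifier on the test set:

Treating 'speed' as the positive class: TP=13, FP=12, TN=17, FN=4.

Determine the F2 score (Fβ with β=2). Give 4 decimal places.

Fβ = (1+β²)·TP / ((1+β²)·TP + β²·FN + FP), with β²=4
= 5·13 / (5·13 + 4·4 + 12) = 0.6989

0.6989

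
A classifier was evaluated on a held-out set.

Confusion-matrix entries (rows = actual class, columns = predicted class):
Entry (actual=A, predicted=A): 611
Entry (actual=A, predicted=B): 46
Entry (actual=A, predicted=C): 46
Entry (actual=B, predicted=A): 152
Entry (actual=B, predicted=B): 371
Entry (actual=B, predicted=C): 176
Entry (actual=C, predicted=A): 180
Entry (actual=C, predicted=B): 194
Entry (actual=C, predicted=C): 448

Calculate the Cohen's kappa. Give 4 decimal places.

0.4658

Observed agreement pₒ = trace/N = 1430/2224 = 0.64299
Expected agreement pₑ = Σ (rowᵢ·colᵢ)/N² = (703·943 + 699·611 + 822·670)/2224² = 0.33172
κ = (pₒ − pₑ)/(1 − pₑ) = (0.64299 − 0.33172)/(1 − 0.33172) = 0.4658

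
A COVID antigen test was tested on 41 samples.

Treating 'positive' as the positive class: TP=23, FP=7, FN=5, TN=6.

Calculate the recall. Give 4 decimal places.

0.8214

Recall = TP/(TP+FN) = 23/(23+5) = 23/28 = 0.8214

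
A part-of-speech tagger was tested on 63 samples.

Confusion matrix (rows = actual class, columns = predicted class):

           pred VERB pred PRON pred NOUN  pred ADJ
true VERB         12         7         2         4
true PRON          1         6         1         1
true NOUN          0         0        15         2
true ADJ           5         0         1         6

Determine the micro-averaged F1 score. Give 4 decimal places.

0.6190

Micro-averaging pools counts across classes: ΣTP=39, ΣFP=24, ΣFN=24.
Micro-F1 score = 2·TP/(2·TP+FP+FN) on pooled counts = 0.6190 (equals overall accuracy in single-label multiclass).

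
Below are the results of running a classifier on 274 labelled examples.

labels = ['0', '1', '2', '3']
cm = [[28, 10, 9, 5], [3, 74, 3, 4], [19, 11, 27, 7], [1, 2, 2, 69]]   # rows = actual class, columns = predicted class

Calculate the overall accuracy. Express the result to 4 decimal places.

Accuracy = trace / total = (28+74+27+69=198) / 274 = 198/274 = 0.7226

0.7226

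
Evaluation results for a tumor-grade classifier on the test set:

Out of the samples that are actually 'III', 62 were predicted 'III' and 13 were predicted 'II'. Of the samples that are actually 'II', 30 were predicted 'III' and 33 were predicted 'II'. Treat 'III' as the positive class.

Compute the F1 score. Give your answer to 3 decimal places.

Precision = TP/(TP+FP) = 62/92 = 0.6739
Recall = TP/(TP+FN) = 62/75 = 0.8267
F1 = 2·TP/(2·TP+FP+FN) = 124/167 = 0.743

0.743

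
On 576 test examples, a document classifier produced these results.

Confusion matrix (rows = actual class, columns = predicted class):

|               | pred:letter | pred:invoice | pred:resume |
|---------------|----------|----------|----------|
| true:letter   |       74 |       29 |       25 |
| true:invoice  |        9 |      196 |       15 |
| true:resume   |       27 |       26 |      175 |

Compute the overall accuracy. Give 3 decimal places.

0.773

Accuracy = trace / total = (74+196+175=445) / 576 = 445/576 = 0.773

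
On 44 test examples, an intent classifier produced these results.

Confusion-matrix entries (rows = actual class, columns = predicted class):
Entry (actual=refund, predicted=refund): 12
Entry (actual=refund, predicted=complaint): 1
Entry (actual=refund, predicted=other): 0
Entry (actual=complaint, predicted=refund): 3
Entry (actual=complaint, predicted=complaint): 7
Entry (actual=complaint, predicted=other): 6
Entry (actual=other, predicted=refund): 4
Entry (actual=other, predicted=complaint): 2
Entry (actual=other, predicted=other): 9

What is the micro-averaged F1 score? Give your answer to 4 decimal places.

Micro-averaging pools counts across classes: ΣTP=28, ΣFP=16, ΣFN=16.
Micro-F1 score = 2·TP/(2·TP+FP+FN) on pooled counts = 0.6364 (equals overall accuracy in single-label multiclass).

0.6364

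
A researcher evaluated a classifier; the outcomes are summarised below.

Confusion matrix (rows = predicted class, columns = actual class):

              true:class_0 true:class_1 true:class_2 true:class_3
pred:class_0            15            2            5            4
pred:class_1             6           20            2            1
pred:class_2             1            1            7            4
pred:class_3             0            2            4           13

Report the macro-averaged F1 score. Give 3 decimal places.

0.613

Per-class F1 score (2·TP/(2·TP+FP+FN)):
  class_0: TP=15, FP=2+5+4=11, FN=6+1+0=7 → 30/48 = 0.6250
  class_1: TP=20, FP=6+2+1=9, FN=2+1+2=5 → 40/54 = 0.7407
  class_2: TP=7, FP=1+1+4=6, FN=5+2+4=11 → 14/31 = 0.4516
  class_3: TP=13, FP=0+2+4=6, FN=4+1+4=9 → 26/41 = 0.6341
Macro-F1 score = mean = (0.6250 + 0.7407 + 0.4516 + 0.6341) / 4 = 0.613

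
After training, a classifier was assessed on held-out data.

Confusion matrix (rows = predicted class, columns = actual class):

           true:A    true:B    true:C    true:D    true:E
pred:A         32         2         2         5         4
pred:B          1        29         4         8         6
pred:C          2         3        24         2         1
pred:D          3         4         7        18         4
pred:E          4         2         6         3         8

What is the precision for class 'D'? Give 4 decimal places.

0.5000

Take TP from the diagonal, FP from the rest of the 'D' prediction marginal, FN from the rest of the 'D' actual marginal.
precision = TP/(TP+FP).
D: TP=18, FP=3+4+7+4=18 → 18/36 = 0.50000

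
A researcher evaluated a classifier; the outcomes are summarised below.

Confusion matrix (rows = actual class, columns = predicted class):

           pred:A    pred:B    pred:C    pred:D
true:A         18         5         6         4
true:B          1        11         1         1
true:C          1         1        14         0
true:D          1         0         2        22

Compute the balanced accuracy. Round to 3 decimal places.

0.772

Balanced accuracy = mean of per-class recall.
  A: recall = 18/33 = 0.5455
  B: recall = 11/14 = 0.7857
  C: recall = 14/16 = 0.8750
  D: recall = 22/25 = 0.8800
Mean = (0.5455 + 0.7857 + 0.8750 + 0.8800) / 4 = 0.772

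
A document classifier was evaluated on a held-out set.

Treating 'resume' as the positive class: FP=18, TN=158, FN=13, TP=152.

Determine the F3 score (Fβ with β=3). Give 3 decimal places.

0.918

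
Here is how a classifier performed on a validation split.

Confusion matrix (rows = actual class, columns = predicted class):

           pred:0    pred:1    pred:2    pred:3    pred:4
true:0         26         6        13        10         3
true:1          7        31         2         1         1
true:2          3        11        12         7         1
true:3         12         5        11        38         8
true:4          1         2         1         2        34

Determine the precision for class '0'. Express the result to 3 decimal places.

0.531

Treat '0' as positive and all other classes as negative.
precision = TP/(TP+FP).
0: TP=26, FP=7+3+12+1=23 → 26/49 = 0.5306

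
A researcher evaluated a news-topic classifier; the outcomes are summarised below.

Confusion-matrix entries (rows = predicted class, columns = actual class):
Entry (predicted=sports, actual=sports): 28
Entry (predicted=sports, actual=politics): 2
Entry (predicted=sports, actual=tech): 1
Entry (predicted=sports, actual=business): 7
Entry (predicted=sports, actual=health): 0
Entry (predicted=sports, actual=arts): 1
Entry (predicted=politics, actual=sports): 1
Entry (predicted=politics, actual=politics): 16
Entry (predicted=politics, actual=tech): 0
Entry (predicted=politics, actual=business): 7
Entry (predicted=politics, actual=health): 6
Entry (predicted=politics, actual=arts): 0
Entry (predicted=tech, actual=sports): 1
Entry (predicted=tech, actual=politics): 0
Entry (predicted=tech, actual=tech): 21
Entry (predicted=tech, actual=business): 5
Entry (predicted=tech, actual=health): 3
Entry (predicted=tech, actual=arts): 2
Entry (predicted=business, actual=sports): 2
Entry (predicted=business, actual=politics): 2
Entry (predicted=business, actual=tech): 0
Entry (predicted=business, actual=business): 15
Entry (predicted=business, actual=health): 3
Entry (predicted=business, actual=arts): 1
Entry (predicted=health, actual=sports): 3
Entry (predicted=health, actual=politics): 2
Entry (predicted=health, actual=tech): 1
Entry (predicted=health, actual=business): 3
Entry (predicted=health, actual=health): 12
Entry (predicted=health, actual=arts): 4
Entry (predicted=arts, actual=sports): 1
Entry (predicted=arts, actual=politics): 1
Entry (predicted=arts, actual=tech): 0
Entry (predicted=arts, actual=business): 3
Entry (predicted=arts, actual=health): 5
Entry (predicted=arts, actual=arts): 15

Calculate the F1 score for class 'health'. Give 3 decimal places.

Treat 'health' as positive and all other classes as negative.
F1 score = 2·TP/(2·TP+FP+FN).
health: TP=12, FP=3+2+1+3+4=13, FN=0+6+3+3+5=17 → 24/54 = 0.4444

0.444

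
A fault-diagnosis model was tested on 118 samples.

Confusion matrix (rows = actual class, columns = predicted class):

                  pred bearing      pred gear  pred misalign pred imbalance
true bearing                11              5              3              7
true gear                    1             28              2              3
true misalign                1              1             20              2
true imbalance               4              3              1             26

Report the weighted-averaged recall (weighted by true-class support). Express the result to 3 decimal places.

0.720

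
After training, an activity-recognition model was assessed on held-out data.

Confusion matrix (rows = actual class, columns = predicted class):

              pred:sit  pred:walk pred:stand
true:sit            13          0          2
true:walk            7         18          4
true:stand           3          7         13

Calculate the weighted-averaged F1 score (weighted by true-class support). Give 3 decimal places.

Per-class F1 score (2·TP/(2·TP+FP+FN)):
  sit: TP=13, FP=7+3=10, FN=0+2=2 → 26/38 = 0.6842
  walk: TP=18, FP=0+7=7, FN=7+4=11 → 36/54 = 0.6667
  stand: TP=13, FP=2+4=6, FN=3+7=10 → 26/42 = 0.6190
Weighted-F1 score = Σ (supportᵢ/N)·F1 scoreᵢ with N=67: (15/67)·0.6842 + (29/67)·0.6667 + (23/67)·0.6190 = 0.654

0.654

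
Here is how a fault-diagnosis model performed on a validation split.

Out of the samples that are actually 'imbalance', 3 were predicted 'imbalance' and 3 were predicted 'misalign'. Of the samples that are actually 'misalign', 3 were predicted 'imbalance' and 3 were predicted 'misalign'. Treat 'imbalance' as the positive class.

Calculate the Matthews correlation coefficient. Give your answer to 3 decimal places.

MCC = (TP·TN − FP·FN) / √((TP+FP)(TP+FN)(TN+FP)(TN+FN))
Numerator = 3·3 − 3·3 = 0
Denominator = √(6·6·6·6) = √1296 = 36.0000
MCC = 0 / 36.0000 = 0.000

0.000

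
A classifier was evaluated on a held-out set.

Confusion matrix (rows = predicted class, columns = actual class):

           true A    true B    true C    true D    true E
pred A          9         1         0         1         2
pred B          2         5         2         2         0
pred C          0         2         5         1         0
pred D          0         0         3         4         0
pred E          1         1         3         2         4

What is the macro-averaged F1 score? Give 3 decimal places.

0.527

Per-class F1 score (2·TP/(2·TP+FP+FN)):
  A: TP=9, FP=1+0+1+2=4, FN=2+0+0+1=3 → 18/25 = 0.7200
  B: TP=5, FP=2+2+2+0=6, FN=1+2+0+1=4 → 10/20 = 0.5000
  C: TP=5, FP=0+2+1+0=3, FN=0+2+3+3=8 → 10/21 = 0.4762
  D: TP=4, FP=0+0+3+0=3, FN=1+2+1+2=6 → 8/17 = 0.4706
  E: TP=4, FP=1+1+3+2=7, FN=2+0+0+0=2 → 8/17 = 0.4706
Macro-F1 score = mean = (0.7200 + 0.5000 + 0.4762 + 0.4706 + 0.4706) / 5 = 0.527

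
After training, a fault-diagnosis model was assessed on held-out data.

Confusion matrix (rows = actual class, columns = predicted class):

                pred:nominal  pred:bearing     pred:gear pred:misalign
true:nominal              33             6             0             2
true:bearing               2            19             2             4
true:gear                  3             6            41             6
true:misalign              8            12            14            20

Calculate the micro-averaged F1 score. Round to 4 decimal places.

0.6348

Micro-averaging pools counts across classes: ΣTP=113, ΣFP=65, ΣFN=65.
Micro-F1 score = 2·TP/(2·TP+FP+FN) on pooled counts = 0.6348 (equals overall accuracy in single-label multiclass).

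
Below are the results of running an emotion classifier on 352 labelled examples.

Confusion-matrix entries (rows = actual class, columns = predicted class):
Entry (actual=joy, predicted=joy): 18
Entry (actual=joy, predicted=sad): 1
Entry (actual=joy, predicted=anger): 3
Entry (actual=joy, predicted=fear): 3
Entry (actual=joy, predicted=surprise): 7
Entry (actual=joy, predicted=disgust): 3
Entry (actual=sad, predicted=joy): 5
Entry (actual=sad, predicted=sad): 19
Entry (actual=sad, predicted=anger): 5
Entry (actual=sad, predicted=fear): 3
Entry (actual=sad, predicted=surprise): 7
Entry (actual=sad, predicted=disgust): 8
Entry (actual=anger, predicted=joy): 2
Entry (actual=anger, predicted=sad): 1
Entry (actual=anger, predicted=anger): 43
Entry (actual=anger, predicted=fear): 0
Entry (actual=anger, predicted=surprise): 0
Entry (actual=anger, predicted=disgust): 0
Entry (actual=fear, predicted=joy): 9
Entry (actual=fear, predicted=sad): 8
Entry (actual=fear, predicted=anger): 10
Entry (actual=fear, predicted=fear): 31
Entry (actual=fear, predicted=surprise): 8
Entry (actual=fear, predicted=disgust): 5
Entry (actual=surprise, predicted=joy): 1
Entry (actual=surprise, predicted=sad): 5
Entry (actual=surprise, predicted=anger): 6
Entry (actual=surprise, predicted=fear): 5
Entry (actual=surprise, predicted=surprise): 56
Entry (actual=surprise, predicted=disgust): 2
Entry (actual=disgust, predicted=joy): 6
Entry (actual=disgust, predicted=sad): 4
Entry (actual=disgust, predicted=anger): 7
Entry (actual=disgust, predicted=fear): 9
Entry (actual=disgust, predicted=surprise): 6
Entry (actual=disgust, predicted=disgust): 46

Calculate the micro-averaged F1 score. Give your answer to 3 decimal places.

Micro-averaging pools counts across classes: ΣTP=213, ΣFP=139, ΣFN=139.
Micro-F1 score = 2·TP/(2·TP+FP+FN) on pooled counts = 0.605 (equals overall accuracy in single-label multiclass).

0.605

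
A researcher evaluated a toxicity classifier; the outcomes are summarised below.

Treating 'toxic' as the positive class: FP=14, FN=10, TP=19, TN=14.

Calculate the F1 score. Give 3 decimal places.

0.613

Precision = TP/(TP+FP) = 19/33 = 0.5758
Recall = TP/(TP+FN) = 19/29 = 0.6552
F1 = 2·TP/(2·TP+FP+FN) = 38/62 = 0.613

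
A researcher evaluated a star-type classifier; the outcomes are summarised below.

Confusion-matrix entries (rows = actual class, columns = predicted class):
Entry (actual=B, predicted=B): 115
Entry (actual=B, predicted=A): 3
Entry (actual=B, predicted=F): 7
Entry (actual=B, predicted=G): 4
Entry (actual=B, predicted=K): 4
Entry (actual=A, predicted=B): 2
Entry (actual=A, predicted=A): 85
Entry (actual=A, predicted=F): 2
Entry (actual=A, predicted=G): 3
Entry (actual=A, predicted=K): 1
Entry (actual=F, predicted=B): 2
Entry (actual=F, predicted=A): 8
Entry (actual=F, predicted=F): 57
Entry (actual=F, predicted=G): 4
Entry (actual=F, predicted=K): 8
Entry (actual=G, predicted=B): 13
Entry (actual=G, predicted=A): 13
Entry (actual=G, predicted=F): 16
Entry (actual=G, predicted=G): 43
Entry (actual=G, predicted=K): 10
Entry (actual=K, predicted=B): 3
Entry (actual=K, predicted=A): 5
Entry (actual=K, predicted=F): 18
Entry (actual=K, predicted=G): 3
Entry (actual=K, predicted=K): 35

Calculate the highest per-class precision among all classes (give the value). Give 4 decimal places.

0.8519

Per-class precision (TP/(TP+FP)):
  B: TP=115, FP=2+2+13+3=20 → 115/135 = 0.85185
  A: TP=85, FP=3+8+13+5=29 → 85/114 = 0.74561
  F: TP=57, FP=7+2+16+18=43 → 57/100 = 0.57000
  G: TP=43, FP=4+3+4+3=14 → 43/57 = 0.75439
  K: TP=35, FP=4+1+8+10=23 → 35/58 = 0.60345
Highest is class 'B' with precision = 0.8519.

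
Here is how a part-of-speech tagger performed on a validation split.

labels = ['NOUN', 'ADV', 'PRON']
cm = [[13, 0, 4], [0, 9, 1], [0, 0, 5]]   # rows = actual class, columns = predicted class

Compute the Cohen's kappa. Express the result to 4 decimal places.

Observed agreement pₒ = trace/N = 27/32 = 0.84375
Expected agreement pₑ = Σ (rowᵢ·colᵢ)/N² = (17·13 + 10·9 + 5·10)/32² = 0.35254
κ = (pₒ − pₑ)/(1 − pₑ) = (0.84375 − 0.35254)/(1 − 0.35254) = 0.7587

0.7587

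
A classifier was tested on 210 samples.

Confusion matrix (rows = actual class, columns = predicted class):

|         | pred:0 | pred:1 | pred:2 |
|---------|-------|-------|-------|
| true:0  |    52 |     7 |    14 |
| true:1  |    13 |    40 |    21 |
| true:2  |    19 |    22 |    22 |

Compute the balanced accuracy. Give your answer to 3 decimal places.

Balanced accuracy = mean of per-class recall.
  0: recall = 52/73 = 0.7123
  1: recall = 40/74 = 0.5405
  2: recall = 22/63 = 0.3492
Mean = (0.7123 + 0.5405 + 0.3492) / 3 = 0.534

0.534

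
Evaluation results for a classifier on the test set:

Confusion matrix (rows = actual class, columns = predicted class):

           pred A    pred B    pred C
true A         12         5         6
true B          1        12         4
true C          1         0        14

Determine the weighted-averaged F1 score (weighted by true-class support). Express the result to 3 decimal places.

Per-class F1 score (2·TP/(2·TP+FP+FN)):
  A: TP=12, FP=1+1=2, FN=5+6=11 → 24/37 = 0.6486
  B: TP=12, FP=5+0=5, FN=1+4=5 → 24/34 = 0.7059
  C: TP=14, FP=6+4=10, FN=1+0=1 → 28/39 = 0.7179
Weighted-F1 score = Σ (supportᵢ/N)·F1 scoreᵢ with N=55: (23/55)·0.6486 + (17/55)·0.7059 + (15/55)·0.7179 = 0.685

0.685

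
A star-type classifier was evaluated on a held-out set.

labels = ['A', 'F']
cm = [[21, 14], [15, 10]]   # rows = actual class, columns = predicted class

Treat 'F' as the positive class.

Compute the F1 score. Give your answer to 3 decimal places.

0.408

Precision = TP/(TP+FP) = 10/24 = 0.4167
Recall = TP/(TP+FN) = 10/25 = 0.4000
F1 = 2·TP/(2·TP+FP+FN) = 20/49 = 0.408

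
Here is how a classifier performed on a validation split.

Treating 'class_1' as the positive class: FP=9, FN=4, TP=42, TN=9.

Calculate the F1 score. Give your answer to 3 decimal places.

0.866

Precision = TP/(TP+FP) = 42/51 = 0.8235
Recall = TP/(TP+FN) = 42/46 = 0.9130
F1 = 2·TP/(2·TP+FP+FN) = 84/97 = 0.866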